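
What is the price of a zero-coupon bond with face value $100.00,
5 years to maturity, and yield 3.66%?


Formula: Price = FV / (1 + r)^n
Substituting: Price = $100.00 / (1 + 0.0366)^5
Discount factor: (1.0366)^5 = 1.196895
Price = $100.00 / 1.196895 = $83.55

$83.55


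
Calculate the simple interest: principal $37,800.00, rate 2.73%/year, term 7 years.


Formula: I = P * r * t
Substituting: I = $37,800.00 * 0.0273 * 7
Step: I = $37,800.00 * 0.1911
I = $7,223.58

$7,223.58


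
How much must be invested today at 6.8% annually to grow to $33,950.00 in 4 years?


Formula: PV = FV / (1 + r)^n
Substituting: PV = $33,950.00 / (1 + 0.068)^4
Discount factor: (1.068)^4 = 1.301023
PV = $33,950.00 / 1.301023 = $26,094.85

$26,094.85


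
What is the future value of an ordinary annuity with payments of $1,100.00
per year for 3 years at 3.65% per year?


Formula: FV = PMT * ((1+r)^n - 1) / r
Growth factor: (1 + 0.0365)^3 = 1.113545
Numerator: 1.113545 - 1 = 0.113545
FV = $1,100.00 * 0.113545 / 0.0365 = $3,421.92

$3,421.92


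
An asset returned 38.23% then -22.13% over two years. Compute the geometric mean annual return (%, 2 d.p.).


Formula: Geometric mean = ((1+r1)*(1+r2))^(1/2) - 1
Product: (1 + 0.3823) * (1 + -0.2213) = 1.3823 * 0.7787 = 1.076397
Square root: 1.076397^0.5 = 1.037496
Geometric mean = 1.037496 - 1 = 0.037496
As percentage: 3.75%

3.75%


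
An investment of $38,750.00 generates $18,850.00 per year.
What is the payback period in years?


Formula: Payback = investment / annual cash flow
Substituting: Payback = $38,750.00 / $18,850.00
Payback = 2.0557 years

2.0557 years


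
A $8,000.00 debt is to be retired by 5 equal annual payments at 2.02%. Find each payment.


Formula: PMT = PV * r / (1 - (1+r)^(-n))
Denominator: 1 - (1 + 0.0202)^(-5) = 0.095157
Numerator: $8,000.00 * 0.0202 = 161.6
PMT = 161.6 / 0.095157 = $1,698.25

$1,698.25


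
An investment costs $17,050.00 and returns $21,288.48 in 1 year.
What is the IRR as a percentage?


Formula: IRR = C1/C0 - 1
Substituting: IRR = $21,288.48 / $17,050.00 - 1
Ratio: 1.248591 - 1 = 0.248591
IRR = 24.8591%

24.8591%


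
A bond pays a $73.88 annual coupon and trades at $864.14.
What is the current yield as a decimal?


Formula: Current yield = annual coupon / price
Substituting: CY = $73.88 / $864.14
CY = 0.085495

0.085495


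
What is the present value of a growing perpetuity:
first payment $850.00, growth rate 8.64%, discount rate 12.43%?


Formula: PV = C / (r - g)
Spread: r - g = 0.1243 - 0.0864 = 0.0379
Substituting: PV = $850.00 / 0.0379
PV = $22,427.44

$22,427.44


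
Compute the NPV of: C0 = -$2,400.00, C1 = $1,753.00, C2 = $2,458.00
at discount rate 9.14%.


Formula: NPV = C0 + C1/(1+r) + C2/(1+r)^2
Discount C1: $1,753.00 / (1 + 0.0914) = $1,606.19
Discount C2: $2,458.00 / (1 + 0.0914)^2 = $2,063.55
NPV = -$2,400.00 + $1,606.19 + $2,063.55 = $1,269.74

$1,269.74


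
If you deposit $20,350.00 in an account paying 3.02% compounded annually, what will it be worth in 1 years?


Formula: FV = P * (1 + r)^n
Substituting: FV = $20,350.00 * (1 + 0.0302)^1
Growth factor: (1.0302)^1 = 1.0302
FV = $20,350.00 * 1.0302 = $20,964.57

$20,964.57


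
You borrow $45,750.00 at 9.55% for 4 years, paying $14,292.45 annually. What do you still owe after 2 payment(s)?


Formula: Balance = PV*(1+r)^k - PMT*((1+r)^k - 1)/r
Growth: (1 + 0.0955)^2 = 1.20012
Accumulated factor: ((1+r)^k - 1)/r = 2.0955
Balance = $45,750.00 * 1.20012 - $14,292.45 * 2.0955
Balance = $24,955.67

$24,955.67


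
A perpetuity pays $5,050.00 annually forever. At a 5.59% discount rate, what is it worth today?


Formula: PV = C / r
Substituting: PV = $5,050.00 / 0.0559
PV = $90,339.89

$90,339.89


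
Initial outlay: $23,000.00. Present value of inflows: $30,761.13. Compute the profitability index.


Formula: PI = PV(cash flows) / initial investment
Substituting: PI = $30,761.13 / $23,000.00
PI = 1.3374

1.3374


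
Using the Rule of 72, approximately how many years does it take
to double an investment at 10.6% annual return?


Formula: Years ≈ 72 / r
Substituting: Years ≈ 72 / 10.6
Years ≈ 6.8

6.8 years


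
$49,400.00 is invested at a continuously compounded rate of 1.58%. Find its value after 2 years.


Formula: FV = P * e^(r*t)
Exponent: r*t = 0.0158 * 2 = 0.0316
e^(0.0316) = 1.032105
FV = $49,400.00 * 1.032105 = $50,985.97

$50,985.97


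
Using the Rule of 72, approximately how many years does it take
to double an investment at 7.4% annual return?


Formula: Years ≈ 72 / r
Substituting: Years ≈ 72 / 7.4
Years ≈ 9.7

9.7 years


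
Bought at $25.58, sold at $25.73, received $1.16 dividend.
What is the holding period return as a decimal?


Formula: HPR = (P1 - P0 + D) / P0
Gain: $25.73 - $25.58 + $1.16 = $1.31
HPR = $1.31 / $25.58 = 0.0512

0.0512


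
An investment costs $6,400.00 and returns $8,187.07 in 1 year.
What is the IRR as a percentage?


Formula: IRR = C1/C0 - 1
Substituting: IRR = $8,187.07 / $6,400.00 - 1
Ratio: 1.27923 - 1 = 0.27923
IRR = 27.923%

27.923%


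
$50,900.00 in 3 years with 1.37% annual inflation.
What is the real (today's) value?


Formula: Real value = nominal / (1 + inflation)^years
Price level: (1 + 0.0137)^3 = 1.041666
Real value = $50,900.00 / 1.041666 = $48,864.05

$48,864.05


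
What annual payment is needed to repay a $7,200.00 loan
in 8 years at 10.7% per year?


Formula: PMT = PV * r / (1 - (1+r)^(-n))
Denominator: 1 - (1 + 0.107)^(-8) = 0.556576
Numerator: $7,200.00 * 0.107 = 770.4
PMT = 770.4 / 0.556576 = $1,384.18

$1,384.18


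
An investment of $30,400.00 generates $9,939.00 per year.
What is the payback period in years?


Formula: Payback = investment / annual cash flow
Substituting: Payback = $30,400.00 / $9,939.00
Payback = 3.0587 years

3.0587 years


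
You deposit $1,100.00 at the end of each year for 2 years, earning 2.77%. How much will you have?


Formula: FV = PMT * ((1+r)^n - 1) / r
Growth factor: (1 + 0.0277)^2 = 1.056167
Numerator: 1.056167 - 1 = 0.056167
FV = $1,100.00 * 0.056167 / 0.0277 = $2,230.47

$2,230.47


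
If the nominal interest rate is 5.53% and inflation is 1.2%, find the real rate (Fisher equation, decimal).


Formula: (1 + r_real) = (1 + r_nom) / (1 + inflation)
Substituting: (1 + r_real) = 1.0553 / 1.012
(1 + r_real) = 1.042787
r_real = 1.042787 - 1 = 0.042787

0.042787


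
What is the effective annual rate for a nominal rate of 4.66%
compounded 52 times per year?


Formula: EAR = (1 + r/m)^m - 1
Period rate: r/m = 0.0466 / 52 = 0.000896
Compounding: (1 + 0.000896)^52 = 1.047681
EAR = 1.047681 - 1 = 0.047681

0.047681


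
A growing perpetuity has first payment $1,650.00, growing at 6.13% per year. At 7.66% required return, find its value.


Formula: PV = C / (r - g)
Spread: r - g = 0.0766 - 0.0613 = 0.0153
Substituting: PV = $1,650.00 / 0.0153
PV = $107,843.14

$107,843.14


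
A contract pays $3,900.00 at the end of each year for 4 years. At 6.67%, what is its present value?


Formula: PV = PMT * (1 - (1+r)^(-n)) / r
Discount factor: (1 + 0.0667)^(-4) = 0.77238
Bracket: 1 - 0.77238 = 0.22762
PV = $3,900.00 * 0.22762 / 0.0667 = $13,309.14

$13,309.14


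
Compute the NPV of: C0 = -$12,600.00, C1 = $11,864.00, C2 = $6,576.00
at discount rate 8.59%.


Formula: NPV = C0 + C1/(1+r) + C2/(1+r)^2
Discount C1: $11,864.00 / (1 + 0.0859) = $10,925.50
Discount C2: $6,576.00 / (1 + 0.0859)^2 = $5,576.76
NPV = -$12,600.00 + $10,925.50 + $5,576.76 = $3,902.26

$3,902.26


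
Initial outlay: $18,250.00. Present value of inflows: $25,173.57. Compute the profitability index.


Formula: PI = PV(cash flows) / initial investment
Substituting: PI = $25,173.57 / $18,250.00
PI = 1.3794

1.3794


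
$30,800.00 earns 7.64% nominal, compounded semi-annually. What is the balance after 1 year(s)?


Formula: FV = P * (1 + r/m)^(m*t)
Period rate: r/m = 0.0764 / 2 = 0.0382
Total periods: m*t = 2 * 1 = 2
Growth factor: (1 + 0.0382)^2 = 1.077859
FV = $30,800.00 * 1.077859 = $33,198.06

$33,198.06


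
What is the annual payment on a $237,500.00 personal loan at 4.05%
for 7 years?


Formula: PMT = PV * r / (1 - (1+r)^(-n))
Denominator: 1 - (1 + 0.0405)^(-7) = 0.242635
Numerator: $237,500.00 * 0.0405 = 9618.75
PMT = 9618.75 / 0.242635 = $39,642.93

$39,642.93


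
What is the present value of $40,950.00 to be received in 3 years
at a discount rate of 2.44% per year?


Formula: PV = FV / (1 + r)^n
Substituting: PV = $40,950.00 / (1 + 0.0244)^3
Discount factor: (1.0244)^3 = 1.075001
PV = $40,950.00 / 1.075001 = $38,093.00

$38,093.00


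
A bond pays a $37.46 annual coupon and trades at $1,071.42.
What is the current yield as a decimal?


Formula: Current yield = annual coupon / price
Substituting: CY = $37.46 / $1,071.42
CY = 0.034963

0.034963


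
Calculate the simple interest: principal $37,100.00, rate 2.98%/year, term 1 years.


Formula: I = P * r * t
Substituting: I = $37,100.00 * 0.0298 * 1
Step: I = $37,100.00 * 0.0298
I = $1,105.58

$1,105.58


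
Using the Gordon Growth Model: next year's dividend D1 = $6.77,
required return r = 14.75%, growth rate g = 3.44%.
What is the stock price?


Formula: P = D1 / (r - g)
Spread: r - g = 0.1475 - 0.0344 = 0.1131
Substituting: P = $6.77 / 0.1131
P = $59.86

$59.86


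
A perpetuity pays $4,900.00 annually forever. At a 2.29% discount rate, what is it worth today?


Formula: PV = C / r
Substituting: PV = $4,900.00 / 0.0229
PV = $213,973.80

$213,973.80


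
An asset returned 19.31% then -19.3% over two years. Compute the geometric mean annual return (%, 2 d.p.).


Formula: Geometric mean = ((1+r1)*(1+r2))^(1/2) - 1
Product: (1 + 0.1931) * (1 + -0.193) = 1.1931 * 0.807 = 0.962832
Square root: 0.962832^0.5 = 0.98124
Geometric mean = 0.98124 - 1 = -0.01876
As percentage: -1.88%

-1.88%


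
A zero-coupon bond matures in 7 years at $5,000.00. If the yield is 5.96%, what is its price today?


Formula: Price = FV / (1 + r)^n
Substituting: Price = $5,000.00 / (1 + 0.0596)^7
Discount factor: (1.0596)^7 = 1.499663
Price = $5,000.00 / 1.499663 = $3,334.08

$3,334.08


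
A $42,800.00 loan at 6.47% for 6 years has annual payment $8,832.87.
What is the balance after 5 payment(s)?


Formula: Balance = PV*(1+r)^k - PMT*((1+r)^k - 1)/r
Growth: (1 + 0.0647)^5 = 1.368158
Accumulated factor: ((1+r)^k - 1)/r = 5.690233
Balance = $42,800.00 * 1.368158 - $8,832.87 * 5.690233
Balance = $8,296.08

$8,296.08


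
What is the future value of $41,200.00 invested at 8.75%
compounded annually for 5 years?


Formula: FV = P * (1 + r)^n
Substituting: FV = $41,200.00 * (1 + 0.0875)^5
Growth factor: (1.0875)^5 = 1.52106
FV = $41,200.00 * 1.52106 = $62,667.67

$62,667.67


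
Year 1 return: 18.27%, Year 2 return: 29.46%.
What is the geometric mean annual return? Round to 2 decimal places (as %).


Formula: Geometric mean = ((1+r1)*(1+r2))^(1/2) - 1
Product: (1 + 0.1827) * (1 + 0.2946) = 1.1827 * 1.2946 = 1.531123
Square root: 1.531123^0.5 = 1.237386
Geometric mean = 1.237386 - 1 = 0.237386
As percentage: 23.74%

23.74%


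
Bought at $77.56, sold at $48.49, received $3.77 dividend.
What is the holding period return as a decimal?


Formula: HPR = (P1 - P0 + D) / P0
Gain: $48.49 - $77.56 + $3.77 = -$25.30
HPR = -$25.30 / $77.56 = -0.3262

-0.3262


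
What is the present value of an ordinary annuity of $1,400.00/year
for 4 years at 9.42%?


Formula: PV = PMT * (1 - (1+r)^(-n)) / r
Discount factor: (1 + 0.0942)^(-4) = 0.697611
Bracket: 1 - 0.697611 = 0.302389
PV = $1,400.00 * 0.302389 / 0.0942 = $4,494.11

$4,494.11


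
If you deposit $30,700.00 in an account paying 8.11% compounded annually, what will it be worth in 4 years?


Formula: FV = P * (1 + r)^n
Substituting: FV = $30,700.00 * (1 + 0.0811)^4
Growth factor: (1.0811)^4 = 1.36604
FV = $30,700.00 * 1.36604 = $41,937.43

$41,937.43


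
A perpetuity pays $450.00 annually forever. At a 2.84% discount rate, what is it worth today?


Formula: PV = C / r
Substituting: PV = $450.00 / 0.0284
PV = $15,845.07

$15,845.07


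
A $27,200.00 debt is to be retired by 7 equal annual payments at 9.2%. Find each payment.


Formula: PMT = PV * r / (1 - (1+r)^(-n))
Denominator: 1 - (1 + 0.092)^(-7) = 0.459941
Numerator: $27,200.00 * 0.092 = 2502.4
PMT = 2502.4 / 0.459941 = $5,440.70

$5,440.70


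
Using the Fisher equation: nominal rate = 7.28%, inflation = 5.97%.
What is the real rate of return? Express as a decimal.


Formula: (1 + r_real) = (1 + r_nom) / (1 + inflation)
Substituting: (1 + r_real) = 1.0728 / 1.0597
(1 + r_real) = 1.012362
r_real = 1.012362 - 1 = 0.012362

0.012362


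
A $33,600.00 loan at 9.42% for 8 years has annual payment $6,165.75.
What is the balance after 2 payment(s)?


Formula: Balance = PV*(1+r)^k - PMT*((1+r)^k - 1)/r
Growth: (1 + 0.0942)^2 = 1.197274
Accumulated factor: ((1+r)^k - 1)/r = 2.0942
Balance = $33,600.00 * 1.197274 - $6,165.75 * 2.0942
Balance = $27,316.08

$27,316.08


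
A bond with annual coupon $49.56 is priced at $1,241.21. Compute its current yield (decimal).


Formula: Current yield = annual coupon / price
Substituting: CY = $49.56 / $1,241.21
CY = 0.039929

0.039929


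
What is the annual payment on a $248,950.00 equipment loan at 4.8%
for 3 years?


Formula: PMT = PV * r / (1 - (1+r)^(-n))
Denominator: 1 - (1 + 0.048)^(-3) = 0.131207
Numerator: $248,950.00 * 0.048 = 11949.6
PMT = 11949.6 / 0.131207 = $91,074.19

$91,074.19


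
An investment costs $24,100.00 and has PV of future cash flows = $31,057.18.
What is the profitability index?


Formula: PI = PV(cash flows) / initial investment
Substituting: PI = $31,057.18 / $24,100.00
PI = 1.2887

1.2887


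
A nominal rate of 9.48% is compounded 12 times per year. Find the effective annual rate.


Formula: EAR = (1 + r/m)^m - 1
Period rate: r/m = 0.0948 / 12 = 0.0079
Compounding: (1 + 0.0079)^12 = 1.099029
EAR = 1.099029 - 1 = 0.099029

0.099029


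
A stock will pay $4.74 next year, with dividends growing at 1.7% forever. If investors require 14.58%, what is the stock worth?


Formula: P = D1 / (r - g)
Spread: r - g = 0.1458 - 0.017 = 0.1288
Substituting: P = $4.74 / 0.1288
P = $36.80

$36.80


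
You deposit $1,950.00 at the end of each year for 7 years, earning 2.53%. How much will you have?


Formula: FV = PMT * ((1+r)^n - 1) / r
Growth factor: (1 + 0.0253)^7 = 1.191123
Numerator: 1.191123 - 1 = 0.191123
FV = $1,950.00 * 0.191123 / 0.0253 = $14,730.84

$14,730.84


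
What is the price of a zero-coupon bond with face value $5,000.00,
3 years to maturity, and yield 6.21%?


Formula: Price = FV / (1 + r)^n
Substituting: Price = $5,000.00 / (1 + 0.0621)^3
Discount factor: (1.0621)^3 = 1.198109
Price = $5,000.00 / 1.198109 = $4,173.24

$4,173.24


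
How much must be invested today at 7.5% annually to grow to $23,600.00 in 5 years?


Formula: PV = FV / (1 + r)^n
Substituting: PV = $23,600.00 / (1 + 0.075)^5
Discount factor: (1.075)^5 = 1.435629
PV = $23,600.00 / 1.435629 = $16,438.78

$16,438.78


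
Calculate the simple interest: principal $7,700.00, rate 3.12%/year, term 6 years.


Formula: I = P * r * t
Substituting: I = $7,700.00 * 0.0312 * 6
Step: I = $7,700.00 * 0.1872
I = $1,441.44

$1,441.44


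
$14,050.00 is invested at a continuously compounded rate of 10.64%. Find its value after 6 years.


Formula: FV = P * e^(r*t)
Exponent: r*t = 0.1064 * 6 = 0.6384
e^(0.6384) = 1.893449
FV = $14,050.00 * 1.893449 = $26,602.96

$26,602.96


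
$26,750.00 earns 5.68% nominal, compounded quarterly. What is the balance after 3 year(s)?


Formula: FV = P * (1 + r/m)^(m*t)
Period rate: r/m = 0.0568 / 4 = 0.0142
Total periods: m*t = 4 * 3 = 12
Growth factor: (1 + 0.0142)^12 = 1.184359
FV = $26,750.00 * 1.184359 = $31,681.60

$31,681.60


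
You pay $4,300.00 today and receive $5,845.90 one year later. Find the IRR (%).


Formula: IRR = C1/C0 - 1
Substituting: IRR = $5,845.90 / $4,300.00 - 1
Ratio: 1.359512 - 1 = 0.359512
IRR = 35.9512%

35.9512%


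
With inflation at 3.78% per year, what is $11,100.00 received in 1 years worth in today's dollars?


Formula: Real value = nominal / (1 + inflation)^years
Price level: (1 + 0.0378)^1 = 1.0378
Real value = $11,100.00 / 1.0378 = $10,695.70

$10,695.70


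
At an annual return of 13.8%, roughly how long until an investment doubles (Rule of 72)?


Formula: Years ≈ 72 / r
Substituting: Years ≈ 72 / 13.8
Years ≈ 5.2

5.2 years


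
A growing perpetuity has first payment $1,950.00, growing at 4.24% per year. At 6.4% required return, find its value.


Formula: PV = C / (r - g)
Spread: r - g = 0.064 - 0.0424 = 0.0216
Substituting: PV = $1,950.00 / 0.0216
PV = $90,277.78

$90,277.78


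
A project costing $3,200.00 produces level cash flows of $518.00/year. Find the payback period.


Formula: Payback = investment / annual cash flow
Substituting: Payback = $3,200.00 / $518.00
Payback = 6.1776 years

6.1776 years


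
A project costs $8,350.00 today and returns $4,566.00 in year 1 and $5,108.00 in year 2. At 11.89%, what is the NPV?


Formula: NPV = C0 + C1/(1+r) + C2/(1+r)^2
Discount C1: $4,566.00 / (1 + 0.1189) = $4,080.79
Discount C2: $5,108.00 / (1 + 0.1189)^2 = $4,080.08
NPV = -$8,350.00 + $4,080.79 + $4,080.08 = -$189.13

-$189.13


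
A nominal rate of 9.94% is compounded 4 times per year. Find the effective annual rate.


Formula: EAR = (1 + r/m)^m - 1
Period rate: r/m = 0.0994 / 4 = 0.02485
Compounding: (1 + 0.02485)^4 = 1.103167
EAR = 1.103167 - 1 = 0.103167

0.103167


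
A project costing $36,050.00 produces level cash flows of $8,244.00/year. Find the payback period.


Formula: Payback = investment / annual cash flow
Substituting: Payback = $36,050.00 / $8,244.00
Payback = 4.3729 years

4.3729 years


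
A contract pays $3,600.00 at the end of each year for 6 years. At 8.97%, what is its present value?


Formula: PV = PMT * (1 - (1+r)^(-n)) / r
Discount factor: (1 + 0.0897)^(-6) = 0.597253
Bracket: 1 - 0.597253 = 0.402747
PV = $3,600.00 * 0.402747 / 0.0897 = $16,163.76

$16,163.76


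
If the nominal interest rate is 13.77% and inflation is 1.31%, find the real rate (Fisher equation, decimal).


Formula: (1 + r_real) = (1 + r_nom) / (1 + inflation)
Substituting: (1 + r_real) = 1.1377 / 1.0131
(1 + r_real) = 1.122989
r_real = 1.122989 - 1 = 0.122989

0.122989


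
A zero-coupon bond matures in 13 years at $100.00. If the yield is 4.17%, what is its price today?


Formula: Price = FV / (1 + r)^n
Substituting: Price = $100.00 / (1 + 0.0417)^13
Discount factor: (1.0417)^13 = 1.700805
Price = $100.00 / 1.700805 = $58.80

$58.80


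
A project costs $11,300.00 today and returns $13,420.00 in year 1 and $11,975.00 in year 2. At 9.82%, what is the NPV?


Formula: NPV = C0 + C1/(1+r) + C2/(1+r)^2
Discount C1: $13,420.00 / (1 + 0.0982) = $12,220.00
Discount C2: $11,975.00 / (1 + 0.0982)^2 = $9,929.16
NPV = -$11,300.00 + $12,220.00 + $9,929.16 = $10,849.16

$10,849.16


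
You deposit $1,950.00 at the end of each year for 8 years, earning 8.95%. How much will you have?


Formula: FV = PMT * ((1+r)^n - 1) / r
Growth factor: (1 + 0.0895)^8 = 1.985262
Numerator: 1.985262 - 1 = 0.985262
FV = $1,950.00 * 0.985262 / 0.0895 = $21,466.61

$21,466.61


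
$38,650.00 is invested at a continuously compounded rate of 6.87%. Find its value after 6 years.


Formula: FV = P * e^(r*t)
Exponent: r*t = 0.0687 * 6 = 0.4122
e^(0.4122) = 1.510136
FV = $38,650.00 * 1.510136 = $58,366.77

$58,366.77


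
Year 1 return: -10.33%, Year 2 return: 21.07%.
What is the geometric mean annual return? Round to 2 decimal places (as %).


Formula: Geometric mean = ((1+r1)*(1+r2))^(1/2) - 1
Product: (1 + -0.1033) * (1 + 0.2107) = 0.8967 * 1.2107 = 1.085635
Square root: 1.085635^0.5 = 1.041938
Geometric mean = 1.041938 - 1 = 0.041938
As percentage: 4.19%

4.19%


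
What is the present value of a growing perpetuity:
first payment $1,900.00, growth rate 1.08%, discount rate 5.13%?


Formula: PV = C / (r - g)
Spread: r - g = 0.0513 - 0.0108 = 0.0405
Substituting: PV = $1,900.00 / 0.0405
PV = $46,913.58

$46,913.58


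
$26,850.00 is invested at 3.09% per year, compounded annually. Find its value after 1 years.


Formula: FV = P * (1 + r)^n
Substituting: FV = $26,850.00 * (1 + 0.0309)^1
Growth factor: (1.0309)^1 = 1.0309
FV = $26,850.00 * 1.0309 = $27,679.67

$27,679.67


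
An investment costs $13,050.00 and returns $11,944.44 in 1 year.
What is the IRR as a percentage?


Formula: IRR = C1/C0 - 1
Substituting: IRR = $11,944.44 / $13,050.00 - 1
Ratio: 0.915283 - 1 = -0.084717
IRR = -8.4717%

-8.4717%


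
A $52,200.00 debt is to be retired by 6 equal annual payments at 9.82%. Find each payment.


Formula: PMT = PV * r / (1 - (1+r)^(-n))
Denominator: 1 - (1 + 0.0982)^(-6) = 0.429952
Numerator: $52,200.00 * 0.0982 = 5126.04
PMT = 5126.04 / 0.429952 = $11,922.35

$11,922.35


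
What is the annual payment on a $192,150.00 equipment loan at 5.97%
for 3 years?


Formula: PMT = PV * r / (1 - (1+r)^(-n))
Denominator: 1 - (1 + 0.0597)^(-3) = 0.159667
Numerator: $192,150.00 * 0.0597 = 11471.355
PMT = 11471.355 / 0.159667 = $71,845.30

$71,845.30


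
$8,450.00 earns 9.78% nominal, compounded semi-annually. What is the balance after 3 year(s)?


Formula: FV = P * (1 + r/m)^(m*t)
Period rate: r/m = 0.0978 / 2 = 0.0489
Total periods: m*t = 2 * 3 = 6
Growth factor: (1 + 0.0489)^6 = 1.331694
FV = $8,450.00 * 1.331694 = $11,252.82

$11,252.82


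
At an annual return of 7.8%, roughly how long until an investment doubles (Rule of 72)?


Formula: Years ≈ 72 / r
Substituting: Years ≈ 72 / 7.8
Years ≈ 9.2

9.2 years


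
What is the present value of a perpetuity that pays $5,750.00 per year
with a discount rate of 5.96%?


Formula: PV = C / r
Substituting: PV = $5,750.00 / 0.0596
PV = $96,476.51

$96,476.51


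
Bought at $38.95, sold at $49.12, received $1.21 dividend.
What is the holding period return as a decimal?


Formula: HPR = (P1 - P0 + D) / P0
Gain: $49.12 - $38.95 + $1.21 = $11.38
HPR = $11.38 / $38.95 = 0.2922

0.2922


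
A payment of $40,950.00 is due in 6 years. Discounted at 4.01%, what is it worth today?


Formula: PV = FV / (1 + r)^n
Substituting: PV = $40,950.00 / (1 + 0.0401)^6
Discount factor: (1.0401)^6 = 1.266049
PV = $40,950.00 / 1.266049 = $32,344.71

$32,344.71


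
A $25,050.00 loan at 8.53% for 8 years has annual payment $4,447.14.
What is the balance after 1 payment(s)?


Formula: Balance = PV*(1+r)^k - PMT*((1+r)^k - 1)/r
Growth: (1 + 0.0853)^1 = 1.0853
Accumulated factor: ((1+r)^k - 1)/r = 1.0
Balance = $25,050.00 * 1.0853 - $4,447.14 * 1.0
Balance = $22,739.63

$22,739.63


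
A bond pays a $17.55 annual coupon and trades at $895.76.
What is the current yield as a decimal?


Formula: Current yield = annual coupon / price
Substituting: CY = $17.55 / $895.76
CY = 0.019592

0.019592


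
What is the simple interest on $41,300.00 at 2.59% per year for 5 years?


Formula: I = P * r * t
Substituting: I = $41,300.00 * 0.0259 * 5
Step: I = $41,300.00 * 0.1295
I = $5,348.35

$5,348.35


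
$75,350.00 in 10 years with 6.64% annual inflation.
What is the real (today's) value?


Formula: Real value = nominal / (1 + inflation)^years
Price level: (1 + 0.0664)^10 = 1.90196
Real value = $75,350.00 / 1.90196 = $39,617.03

$39,617.03


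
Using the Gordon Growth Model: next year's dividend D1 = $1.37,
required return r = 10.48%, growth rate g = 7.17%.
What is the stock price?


Formula: P = D1 / (r - g)
Spread: r - g = 0.1048 - 0.0717 = 0.0331
Substituting: P = $1.37 / 0.0331
P = $41.39

$41.39


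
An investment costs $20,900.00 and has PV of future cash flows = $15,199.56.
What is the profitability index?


Formula: PI = PV(cash flows) / initial investment
Substituting: PI = $15,199.56 / $20,900.00
PI = 0.7273

0.7273


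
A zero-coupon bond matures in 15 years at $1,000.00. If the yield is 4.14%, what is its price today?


Formula: Price = FV / (1 + r)^n
Substituting: Price = $1,000.00 / (1 + 0.0414)^15
Discount factor: (1.0414)^15 = 1.837653
Price = $1,000.00 / 1.837653 = $544.17

$544.17


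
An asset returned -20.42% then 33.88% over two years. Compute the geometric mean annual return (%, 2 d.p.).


Formula: Geometric mean = ((1+r1)*(1+r2))^(1/2) - 1
Product: (1 + -0.2042) * (1 + 0.3388) = 0.7958 * 1.3388 = 1.065417
Square root: 1.065417^0.5 = 1.03219
Geometric mean = 1.03219 - 1 = 0.03219
As percentage: 3.22%

3.22%


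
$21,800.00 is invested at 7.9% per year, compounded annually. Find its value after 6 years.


Formula: FV = P * (1 + r)^n
Substituting: FV = $21,800.00 * (1 + 0.079)^6
Growth factor: (1.079)^6 = 1.578079
FV = $21,800.00 * 1.578079 = $34,402.12

$34,402.12


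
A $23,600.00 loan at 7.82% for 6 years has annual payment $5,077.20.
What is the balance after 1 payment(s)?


Formula: Balance = PV*(1+r)^k - PMT*((1+r)^k - 1)/r
Growth: (1 + 0.0782)^1 = 1.0782
Accumulated factor: ((1+r)^k - 1)/r = 1.0
Balance = $23,600.00 * 1.0782 - $5,077.20 * 1.0
Balance = $20,368.32

$20,368.32


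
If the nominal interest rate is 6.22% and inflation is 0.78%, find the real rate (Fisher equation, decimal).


Formula: (1 + r_real) = (1 + r_nom) / (1 + inflation)
Substituting: (1 + r_real) = 1.0622 / 1.0078
(1 + r_real) = 1.053979
r_real = 1.053979 - 1 = 0.053979

0.053979


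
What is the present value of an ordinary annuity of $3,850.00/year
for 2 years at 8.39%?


Formula: PV = PMT * (1 - (1+r)^(-n)) / r
Discount factor: (1 + 0.0839)^(-2) = 0.85118
Bracket: 1 - 0.85118 = 0.14882
PV = $3,850.00 * 0.14882 / 0.0839 = $6,829.03

$6,829.03


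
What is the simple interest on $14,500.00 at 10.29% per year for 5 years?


Formula: I = P * r * t
Substituting: I = $14,500.00 * 0.1029 * 5
Step: I = $14,500.00 * 0.5145
I = $7,460.25

$7,460.25


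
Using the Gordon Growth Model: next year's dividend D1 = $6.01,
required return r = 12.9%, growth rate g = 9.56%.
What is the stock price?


Formula: P = D1 / (r - g)
Spread: r - g = 0.129 - 0.0956 = 0.0334
Substituting: P = $6.01 / 0.0334
P = $179.94

$179.94


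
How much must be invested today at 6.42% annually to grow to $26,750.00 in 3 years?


Formula: PV = FV / (1 + r)^n
Substituting: PV = $26,750.00 / (1 + 0.0642)^3
Discount factor: (1.0642)^3 = 1.20523
PV = $26,750.00 / 1.20523 = $22,194.94

$22,194.94


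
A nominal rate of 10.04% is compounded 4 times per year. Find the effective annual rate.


Formula: EAR = (1 + r/m)^m - 1
Period rate: r/m = 0.1004 / 4 = 0.0251
Compounding: (1 + 0.0251)^4 = 1.104244
EAR = 1.104244 - 1 = 0.104244

0.104244


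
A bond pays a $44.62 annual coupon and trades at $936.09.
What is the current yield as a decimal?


Formula: Current yield = annual coupon / price
Substituting: CY = $44.62 / $936.09
CY = 0.047666

0.047666


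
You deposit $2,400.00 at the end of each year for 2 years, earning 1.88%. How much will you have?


Formula: FV = PMT * ((1+r)^n - 1) / r
Growth factor: (1 + 0.0188)^2 = 1.037953
Numerator: 1.037953 - 1 = 0.037953
FV = $2,400.00 * 0.037953 / 0.0188 = $4,845.12

$4,845.12


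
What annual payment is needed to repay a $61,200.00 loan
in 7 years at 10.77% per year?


Formula: PMT = PV * r / (1 - (1+r)^(-n))
Denominator: 1 - (1 + 0.1077)^(-7) = 0.511297
Numerator: $61,200.00 * 0.1077 = 6591.24
PMT = 6591.24 / 0.511297 = $12,891.21

$12,891.21


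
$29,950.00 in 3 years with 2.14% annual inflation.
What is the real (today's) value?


Formula: Real value = nominal / (1 + inflation)^years
Price level: (1 + 0.0214)^3 = 1.065584
Real value = $29,950.00 / 1.065584 = $28,106.66

$28,106.66


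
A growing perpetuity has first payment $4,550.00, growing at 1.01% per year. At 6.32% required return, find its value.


Formula: PV = C / (r - g)
Spread: r - g = 0.0632 - 0.0101 = 0.0531
Substituting: PV = $4,550.00 / 0.0531
PV = $85,687.38

$85,687.38


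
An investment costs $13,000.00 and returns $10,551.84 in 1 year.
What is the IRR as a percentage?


Formula: IRR = C1/C0 - 1
Substituting: IRR = $10,551.84 / $13,000.00 - 1
Ratio: 0.81168 - 1 = -0.18832
IRR = -18.832%

-18.832%


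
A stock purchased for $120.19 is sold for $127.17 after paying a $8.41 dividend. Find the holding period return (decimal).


Formula: HPR = (P1 - P0 + D) / P0
Gain: $127.17 - $120.19 + $8.41 = $15.39
HPR = $15.39 / $120.19 = 0.128

0.128


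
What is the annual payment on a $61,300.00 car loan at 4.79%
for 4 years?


Formula: PMT = PV * r / (1 - (1+r)^(-n))
Denominator: 1 - (1 + 0.0479)^(-4) = 0.170683
Numerator: $61,300.00 * 0.0479 = 2936.27
PMT = 2936.27 / 0.170683 = $17,203.07

$17,203.07


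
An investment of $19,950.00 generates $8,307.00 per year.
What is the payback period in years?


Formula: Payback = investment / annual cash flow
Substituting: Payback = $19,950.00 / $8,307.00
Payback = 2.4016 years

2.4016 years


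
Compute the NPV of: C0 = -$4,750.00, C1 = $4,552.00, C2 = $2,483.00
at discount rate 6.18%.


Formula: NPV = C0 + C1/(1+r) + C2/(1+r)^2
Discount C1: $4,552.00 / (1 + 0.0618) = $4,287.06
Discount C2: $2,483.00 / (1 + 0.0618)^2 = $2,202.38
NPV = -$4,750.00 + $4,287.06 + $2,202.38 = $1,739.43

$1,739.43


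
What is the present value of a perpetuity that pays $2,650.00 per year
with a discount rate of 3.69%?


Formula: PV = C / r
Substituting: PV = $2,650.00 / 0.0369
PV = $71,815.72

$71,815.72


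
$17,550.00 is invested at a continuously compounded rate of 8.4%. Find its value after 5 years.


Formula: FV = P * e^(r*t)
Exponent: r*t = 0.084 * 5 = 0.42
e^(0.42) = 1.521962
FV = $17,550.00 * 1.521962 = $26,710.43

$26,710.43


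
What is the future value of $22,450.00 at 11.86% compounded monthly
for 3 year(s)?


Formula: FV = P * (1 + r/m)^(m*t)
Period rate: r/m = 0.1186 / 12 = 0.009883
Total periods: m*t = 12 * 3 = 36
Growth factor: (1 + 0.009883)^36 = 1.424831
FV = $22,450.00 * 1.424831 = $31,987.46

$31,987.46


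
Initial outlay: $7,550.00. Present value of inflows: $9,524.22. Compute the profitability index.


Formula: PI = PV(cash flows) / initial investment
Substituting: PI = $9,524.22 / $7,550.00
PI = 1.2615

1.2615


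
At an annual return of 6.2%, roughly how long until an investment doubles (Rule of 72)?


Formula: Years ≈ 72 / r
Substituting: Years ≈ 72 / 6.2
Years ≈ 11.6

11.6 years


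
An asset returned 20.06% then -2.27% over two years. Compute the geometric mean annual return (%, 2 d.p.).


Formula: Geometric mean = ((1+r1)*(1+r2))^(1/2) - 1
Product: (1 + 0.2006) * (1 + -0.0227) = 1.2006 * 0.9773 = 1.173346
Square root: 1.173346^0.5 = 1.083211
Geometric mean = 1.083211 - 1 = 0.083211
As percentage: 8.32%

8.32%


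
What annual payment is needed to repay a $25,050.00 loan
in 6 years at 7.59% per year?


Formula: PMT = PV * r / (1 - (1+r)^(-n))
Denominator: 1 - (1 + 0.0759)^(-6) = 0.355284
Numerator: $25,050.00 * 0.0759 = 1901.295
PMT = 1901.295 / 0.355284 = $5,351.48

$5,351.48


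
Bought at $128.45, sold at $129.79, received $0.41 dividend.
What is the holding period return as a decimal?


Formula: HPR = (P1 - P0 + D) / P0
Gain: $129.79 - $128.45 + $0.41 = $1.75
HPR = $1.75 / $128.45 = 0.0136

0.0136


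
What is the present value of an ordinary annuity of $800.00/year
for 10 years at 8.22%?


Formula: PV = PMT * (1 - (1+r)^(-n)) / r
Discount factor: (1 + 0.0822)^(-10) = 0.453863
Bracket: 1 - 0.453863 = 0.546137
PV = $800.00 * 0.546137 / 0.0822 = $5,315.20

$5,315.20


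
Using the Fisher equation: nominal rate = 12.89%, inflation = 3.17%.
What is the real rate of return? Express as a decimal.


Formula: (1 + r_real) = (1 + r_nom) / (1 + inflation)
Substituting: (1 + r_real) = 1.1289 / 1.0317
(1 + r_real) = 1.094213
r_real = 1.094213 - 1 = 0.094213

0.094213


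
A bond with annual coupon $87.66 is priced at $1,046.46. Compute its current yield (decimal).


Formula: Current yield = annual coupon / price
Substituting: CY = $87.66 / $1,046.46
CY = 0.083768

0.083768


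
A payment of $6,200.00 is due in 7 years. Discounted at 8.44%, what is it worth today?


Formula: PV = FV / (1 + r)^n
Substituting: PV = $6,200.00 / (1 + 0.0844)^7
Discount factor: (1.0844)^7 = 1.763301
PV = $6,200.00 / 1.763301 = $3,516.13

$3,516.13


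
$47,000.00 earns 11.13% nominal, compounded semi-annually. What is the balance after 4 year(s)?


Formula: FV = P * (1 + r/m)^(m*t)
Period rate: r/m = 0.1113 / 2 = 0.05565
Total periods: m*t = 2 * 4 = 8
Growth factor: (1 + 0.05565)^8 = 1.542267
FV = $47,000.00 * 1.542267 = $72,486.56

$72,486.56


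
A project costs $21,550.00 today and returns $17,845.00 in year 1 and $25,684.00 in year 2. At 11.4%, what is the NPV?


Formula: NPV = C0 + C1/(1+r) + C2/(1+r)^2
Discount C1: $17,845.00 / (1 + 0.114) = $16,018.85
Discount C2: $25,684.00 / (1 + 0.114)^2 = $20,696.28
NPV = -$21,550.00 + $16,018.85 + $20,696.28 = $15,165.13

$15,165.13


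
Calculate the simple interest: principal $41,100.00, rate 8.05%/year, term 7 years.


Formula: I = P * r * t
Substituting: I = $41,100.00 * 0.0805 * 7
Step: I = $41,100.00 * 0.5635
I = $23,159.85

$23,159.85


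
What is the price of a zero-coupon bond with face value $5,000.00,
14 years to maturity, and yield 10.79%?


Formula: Price = FV / (1 + r)^n
Substituting: Price = $5,000.00 / (1 + 0.1079)^14
Discount factor: (1.1079)^14 = 4.197666
Price = $5,000.00 / 4.197666 = $1,191.14

$1,191.14


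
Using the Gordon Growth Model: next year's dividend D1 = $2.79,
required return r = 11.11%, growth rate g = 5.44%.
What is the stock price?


Formula: P = D1 / (r - g)
Spread: r - g = 0.1111 - 0.0544 = 0.0567
Substituting: P = $2.79 / 0.0567
P = $49.21

$49.21


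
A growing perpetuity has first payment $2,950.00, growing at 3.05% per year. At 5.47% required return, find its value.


Formula: PV = C / (r - g)
Spread: r - g = 0.0547 - 0.0305 = 0.0242
Substituting: PV = $2,950.00 / 0.0242
PV = $121,900.83

$121,900.83


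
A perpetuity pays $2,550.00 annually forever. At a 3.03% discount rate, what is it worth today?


Formula: PV = C / r
Substituting: PV = $2,550.00 / 0.0303
PV = $84,158.42

$84,158.42


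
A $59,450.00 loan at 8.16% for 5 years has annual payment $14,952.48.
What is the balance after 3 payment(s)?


Formula: Balance = PV*(1+r)^k - PMT*((1+r)^k - 1)/r
Growth: (1 + 0.0816)^3 = 1.265319
Accumulated factor: ((1+r)^k - 1)/r = 3.251459
Balance = $59,450.00 * 1.265319 - $14,952.48 * 3.251459
Balance = $26,605.85

$26,605.85


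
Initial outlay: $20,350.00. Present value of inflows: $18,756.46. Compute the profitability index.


Formula: PI = PV(cash flows) / initial investment
Substituting: PI = $18,756.46 / $20,350.00
PI = 0.9217

0.9217


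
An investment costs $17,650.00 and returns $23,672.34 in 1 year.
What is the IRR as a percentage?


Formula: IRR = C1/C0 - 1
Substituting: IRR = $23,672.34 / $17,650.00 - 1
Ratio: 1.341209 - 1 = 0.341209
IRR = 34.1209%

34.1209%


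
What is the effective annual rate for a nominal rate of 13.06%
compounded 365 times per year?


Formula: EAR = (1 + r/m)^m - 1
Period rate: r/m = 0.1306 / 365 = 0.000358
Compounding: (1 + 0.000358)^365 = 1.139485
EAR = 1.139485 - 1 = 0.139485

0.139485


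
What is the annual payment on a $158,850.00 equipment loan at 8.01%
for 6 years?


Formula: PMT = PV * r / (1 - (1+r)^(-n))
Denominator: 1 - (1 + 0.0801)^(-6) = 0.37018
Numerator: $158,850.00 * 0.0801 = 12723.885
PMT = 12723.885 / 0.37018 = $34,372.12

$34,372.12


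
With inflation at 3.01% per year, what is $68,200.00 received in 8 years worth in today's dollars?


Formula: Real value = nominal / (1 + inflation)^years
Price level: (1 + 0.0301)^8 = 1.267754
Real value = $68,200.00 / 1.267754 = $53,795.91

$53,795.91


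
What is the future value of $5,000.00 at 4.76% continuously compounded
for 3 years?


Formula: FV = P * e^(r*t)
Exponent: r*t = 0.0476 * 3 = 0.1428
e^(0.1428) = 1.153499
FV = $5,000.00 * 1.153499 = $5,767.50

$5,767.50


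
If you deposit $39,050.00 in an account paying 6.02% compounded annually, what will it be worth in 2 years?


Formula: FV = P * (1 + r)^n
Substituting: FV = $39,050.00 * (1 + 0.0602)^2
Growth factor: (1.0602)^2 = 1.124024
FV = $39,050.00 * 1.124024 = $43,893.14

$43,893.14


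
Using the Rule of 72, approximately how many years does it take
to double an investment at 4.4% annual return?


Formula: Years ≈ 72 / r
Substituting: Years ≈ 72 / 4.4
Years ≈ 16.4

16.4 years


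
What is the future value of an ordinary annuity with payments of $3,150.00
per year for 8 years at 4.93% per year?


Formula: FV = PMT * ((1+r)^n - 1) / r
Growth factor: (1 + 0.0493)^8 = 1.469594
Numerator: 1.469594 - 1 = 0.469594
FV = $3,150.00 * 0.469594 / 0.0493 = $30,004.49

$30,004.49


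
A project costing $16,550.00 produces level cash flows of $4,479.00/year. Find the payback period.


Formula: Payback = investment / annual cash flow
Substituting: Payback = $16,550.00 / $4,479.00
Payback = 3.695 years

3.695 years


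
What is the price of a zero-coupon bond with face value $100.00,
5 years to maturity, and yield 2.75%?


Formula: Price = FV / (1 + r)^n
Substituting: Price = $100.00 / (1 + 0.0275)^5
Discount factor: (1.0275)^5 = 1.145273
Price = $100.00 / 1.145273 = $87.32

$87.32


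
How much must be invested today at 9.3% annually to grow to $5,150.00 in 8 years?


Formula: PV = FV / (1 + r)^n
Substituting: PV = $5,150.00 / (1 + 0.093)^8
Discount factor: (1.093)^8 = 2.036861
PV = $5,150.00 / 2.036861 = $2,528.40

$2,528.40


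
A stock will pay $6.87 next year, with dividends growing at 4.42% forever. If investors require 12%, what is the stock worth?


Formula: P = D1 / (r - g)
Spread: r - g = 0.12 - 0.0442 = 0.0758
Substituting: P = $6.87 / 0.0758
P = $90.63

$90.63


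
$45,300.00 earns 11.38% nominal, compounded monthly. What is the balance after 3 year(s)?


Formula: FV = P * (1 + r/m)^(m*t)
Period rate: r/m = 0.1138 / 12 = 0.009483
Total periods: m*t = 12 * 3 = 36
Growth factor: (1 + 0.009483)^36 = 1.404654
FV = $45,300.00 * 1.404654 = $63,630.85

$63,630.85


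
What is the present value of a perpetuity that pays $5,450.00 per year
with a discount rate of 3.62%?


Formula: PV = C / r
Substituting: PV = $5,450.00 / 0.0362
PV = $150,552.49

$150,552.49


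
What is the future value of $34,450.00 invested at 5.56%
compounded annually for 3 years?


Formula: FV = P * (1 + r)^n
Substituting: FV = $34,450.00 * (1 + 0.0556)^3
Growth factor: (1.0556)^3 = 1.176246
FV = $34,450.00 * 1.176246 = $40,521.67

$40,521.67


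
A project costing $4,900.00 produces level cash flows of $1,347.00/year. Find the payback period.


Formula: Payback = investment / annual cash flow
Substituting: Payback = $4,900.00 / $1,347.00
Payback = 3.6377 years

3.6377 years


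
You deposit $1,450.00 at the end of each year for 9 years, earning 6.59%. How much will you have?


Formula: FV = PMT * ((1+r)^n - 1) / r
Growth factor: (1 + 0.0659)^9 = 1.776021
Numerator: 1.776021 - 1 = 0.776021
FV = $1,450.00 * 0.776021 / 0.0659 = $17,074.82

$17,074.82


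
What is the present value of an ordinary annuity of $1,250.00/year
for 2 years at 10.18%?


Formula: PV = PMT * (1 - (1+r)^(-n)) / r
Discount factor: (1 + 0.1018)^(-2) = 0.823748
Bracket: 1 - 0.823748 = 0.176252
PV = $1,250.00 * 0.176252 / 0.1018 = $2,164.19

$2,164.19


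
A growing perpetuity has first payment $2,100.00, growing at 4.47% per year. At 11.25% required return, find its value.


Formula: PV = C / (r - g)
Spread: r - g = 0.1125 - 0.0447 = 0.0678
Substituting: PV = $2,100.00 / 0.0678
PV = $30,973.45

$30,973.45
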